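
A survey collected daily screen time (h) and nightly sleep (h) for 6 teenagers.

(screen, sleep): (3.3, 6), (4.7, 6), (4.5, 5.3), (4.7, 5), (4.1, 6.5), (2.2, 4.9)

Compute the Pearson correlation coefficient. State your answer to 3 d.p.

n = 6, Σx = 23.5, Σy = 33.7, Σx² = 96.97, Σy² = 191.35, Σxy = 132.78
nΣxy − ΣxΣy = 796.68 − 791.95 = 4.73
nΣx² − (Σx)² = 581.82 − 552.25 = 29.57; nΣy² − (Σy)² = 1148.1 − 1135.69 = 12.41
r = 4.73 / √(29.57 × 12.41) = 4.73 / 19.1563 ≈ 0.247

0.247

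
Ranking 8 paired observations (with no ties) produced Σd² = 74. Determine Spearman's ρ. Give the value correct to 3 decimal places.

ρ = 1 − 6Σd² / [n(n²−1)] = 1 − 6×74 / (8×63)
  = 1 − 444/504 = 1 − 0.8810 ≈ 0.119

0.119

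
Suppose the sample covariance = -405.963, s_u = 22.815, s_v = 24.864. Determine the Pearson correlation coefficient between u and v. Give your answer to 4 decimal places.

-0.7156

r = Cov(u,v) / (s_u · s_v) = -405.963 / (22.815 × 24.864)
  = -405.963 / 567.2722 ≈ -0.7156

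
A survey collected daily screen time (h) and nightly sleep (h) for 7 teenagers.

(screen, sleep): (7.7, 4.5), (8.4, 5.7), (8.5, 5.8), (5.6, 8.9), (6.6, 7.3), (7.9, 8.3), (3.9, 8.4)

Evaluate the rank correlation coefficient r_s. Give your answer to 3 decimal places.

Rank screen: 4, 6, 7, 2, 3, 5, 1
Rank sleep: 1, 2, 3, 7, 4, 5, 6
d = rank(screen) − rank(sleep): 3, 4, 4, -5, -1, 0, -5; Σd² = 92
ρ = 1 − 6Σd² / [n(n²−1)] = 1 − 6×92 / (7×48) = 1 − 552/336 ≈ -0.643

-0.643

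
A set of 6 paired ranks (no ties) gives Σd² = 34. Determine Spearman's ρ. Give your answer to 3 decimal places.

ρ = 1 − 6Σd² / [n(n²−1)] = 1 − 6×34 / (6×35)
  = 1 − 204/210 = 1 − 0.9714 ≈ 0.029

0.029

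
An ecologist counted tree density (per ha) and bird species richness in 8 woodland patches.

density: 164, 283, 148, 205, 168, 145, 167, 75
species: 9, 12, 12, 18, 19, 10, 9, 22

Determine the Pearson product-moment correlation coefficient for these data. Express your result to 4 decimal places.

n = 8, Σx = 1355, Σy = 111, Σx² = 253677, Σy² = 1719, Σxy = 18133
nΣxy − ΣxΣy = 145064 − 150405 = -5341
nΣx² − (Σx)² = 2029416 − 1836025 = 193391; nΣy² − (Σy)² = 13752 − 12321 = 1431
r = -5341 / √(193391 × 1431) = -5341 / 16635.5800 ≈ -0.3211

-0.3211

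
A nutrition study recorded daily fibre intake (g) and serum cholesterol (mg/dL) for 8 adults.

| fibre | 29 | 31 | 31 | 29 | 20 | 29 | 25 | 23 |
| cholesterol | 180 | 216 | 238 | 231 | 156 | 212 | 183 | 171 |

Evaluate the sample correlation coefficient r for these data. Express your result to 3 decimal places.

0.859

n = 8, Σx = 217, Σy = 1587, Σx² = 5999, Σy² = 321071, Σxy = 43769
nΣxy − ΣxΣy = 350152 − 344379 = 5773
nΣx² − (Σx)² = 47992 − 47089 = 903; nΣy² − (Σy)² = 2568568 − 2518569 = 49999
r = 5773 / √(903 × 49999) = 5773 / 6719.3078 ≈ 0.859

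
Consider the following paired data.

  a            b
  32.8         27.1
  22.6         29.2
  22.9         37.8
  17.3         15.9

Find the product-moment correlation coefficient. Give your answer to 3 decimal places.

n = 4, Σa = 95.6, Σb = 110, Σa² = 2410.3, Σb² = 3268.7, Σab = 2689.49
nΣab − ΣaΣb = 10757.96 − 10516 = 241.96
nΣa² − (Σa)² = 9641.2 − 9139.36 = 501.84; nΣb² − (Σb)² = 13074.8 − 12100 = 974.8
r = 241.96 / √(501.84 × 974.8) = 241.96 / 699.4238 ≈ 0.346

0.346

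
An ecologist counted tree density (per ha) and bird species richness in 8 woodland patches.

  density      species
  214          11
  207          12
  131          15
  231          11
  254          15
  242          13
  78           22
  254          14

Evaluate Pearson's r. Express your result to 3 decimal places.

-0.744

n = 8, Σx = 1611, Σy = 113, Σx² = 352847, Σy² = 1685, Σxy = 21572
nΣxy − ΣxΣy = 172576 − 182043 = -9467
nΣx² − (Σx)² = 2822776 − 2595321 = 227455; nΣy² − (Σy)² = 13480 − 12769 = 711
r = -9467 / √(227455 × 711) = -9467 / 12716.9377 ≈ -0.744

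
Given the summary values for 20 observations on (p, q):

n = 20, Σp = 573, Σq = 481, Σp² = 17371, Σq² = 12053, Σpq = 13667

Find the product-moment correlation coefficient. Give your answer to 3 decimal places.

r = (nΣpq − ΣpΣq) / √[(nΣp² − (Σp)²)(nΣq² − (Σq)²)]
Numerator: 20×13667 − 573×481 = -2273
Denominator: √[(347420 − 328329)(241060 − 231361)] = √[19091 × 9699] = 13607.4836
r = -2273 / 13607.4836 ≈ -0.167

-0.167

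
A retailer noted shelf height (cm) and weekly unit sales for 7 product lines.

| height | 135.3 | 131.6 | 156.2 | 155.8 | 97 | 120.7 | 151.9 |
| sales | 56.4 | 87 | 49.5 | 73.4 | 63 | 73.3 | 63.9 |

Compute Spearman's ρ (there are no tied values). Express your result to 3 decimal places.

-0.250

Rank height: 4, 3, 7, 6, 1, 2, 5
Rank sales: 2, 7, 1, 6, 3, 5, 4
d = rank(height) − rank(sales): 2, -4, 6, 0, -2, -3, 1; Σd² = 70
ρ = 1 − 6Σd² / [n(n²−1)] = 1 − 6×70 / (7×48) = 1 − 420/336 ≈ -0.250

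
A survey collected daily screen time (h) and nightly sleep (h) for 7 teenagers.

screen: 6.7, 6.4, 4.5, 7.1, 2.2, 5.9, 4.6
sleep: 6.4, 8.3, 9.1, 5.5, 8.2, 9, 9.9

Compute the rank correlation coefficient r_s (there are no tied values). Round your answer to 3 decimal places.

Rank screen: 6, 5, 2, 7, 1, 4, 3
Rank sleep: 2, 4, 6, 1, 3, 5, 7
d = rank(screen) − rank(sleep): 4, 1, -4, 6, -2, -1, -4; Σd² = 90
ρ = 1 − 6Σd² / [n(n²−1)] = 1 − 6×90 / (7×48) = 1 − 540/336 ≈ -0.607

-0.607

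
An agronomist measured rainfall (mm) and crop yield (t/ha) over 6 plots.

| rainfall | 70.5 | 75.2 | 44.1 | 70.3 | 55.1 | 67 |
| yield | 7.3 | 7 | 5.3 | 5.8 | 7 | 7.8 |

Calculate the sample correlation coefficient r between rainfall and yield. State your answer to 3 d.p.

n = 6, Σx = 382.2, Σy = 40.2, Σx² = 25037.2, Σy² = 273.86, Σxy = 2590.82
nΣxy − ΣxΣy = 15544.92 − 15364.44 = 180.48
nΣx² − (Σx)² = 150223.2 − 146076.84 = 4146.36; nΣy² − (Σy)² = 1643.16 − 1616.04 = 27.12
r = 180.48 / √(4146.36 × 27.12) = 180.48 / 335.3346 ≈ 0.538

0.538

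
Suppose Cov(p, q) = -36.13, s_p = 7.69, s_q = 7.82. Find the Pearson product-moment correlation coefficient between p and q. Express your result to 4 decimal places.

r = Cov(p,q) / (s_p · s_q) = -36.13 / (7.69 × 7.82)
  = -36.13 / 60.1358 ≈ -0.6008

-0.6008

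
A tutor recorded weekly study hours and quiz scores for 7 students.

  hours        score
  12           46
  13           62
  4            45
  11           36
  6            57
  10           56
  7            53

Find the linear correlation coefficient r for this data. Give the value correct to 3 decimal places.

n = 7, Σx = 63, Σy = 355, Σx² = 635, Σy² = 18475, Σxy = 3207
nΣxy − ΣxΣy = 22449 − 22365 = 84
nΣx² − (Σx)² = 4445 − 3969 = 476; nΣy² − (Σy)² = 129325 − 126025 = 3300
r = 84 / √(476 × 3300) = 84 / 1253.3156 ≈ 0.067

0.067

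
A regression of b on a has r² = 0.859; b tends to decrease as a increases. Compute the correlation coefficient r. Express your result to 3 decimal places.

|r| = √0.859 = 0.927
The association is negative, so r = −0.927.

-0.927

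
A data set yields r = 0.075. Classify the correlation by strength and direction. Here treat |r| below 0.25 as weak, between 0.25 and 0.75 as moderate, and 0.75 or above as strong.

r = 0.075 > 0 so the relationship is positive.
|r| = 0.075, which falls in the weak range.

weak positive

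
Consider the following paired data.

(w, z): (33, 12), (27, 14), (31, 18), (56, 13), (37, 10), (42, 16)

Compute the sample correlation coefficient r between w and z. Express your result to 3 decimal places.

n = 6, Σw = 226, Σz = 83, Σw² = 9048, Σz² = 1189, Σwz = 3102
nΣwz − ΣwΣz = 18612 − 18758 = -146
nΣw² − (Σw)² = 54288 − 51076 = 3212; nΣz² − (Σz)² = 7134 − 6889 = 245
r = -146 / √(3212 × 245) = -146 / 887.0964 ≈ -0.165

-0.165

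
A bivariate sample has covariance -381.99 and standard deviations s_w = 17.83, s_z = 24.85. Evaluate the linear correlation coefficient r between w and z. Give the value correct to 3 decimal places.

r = Cov(w,z) / (s_w · s_z) = -381.99 / (17.83 × 24.85)
  = -381.99 / 443.0755 ≈ -0.862

-0.862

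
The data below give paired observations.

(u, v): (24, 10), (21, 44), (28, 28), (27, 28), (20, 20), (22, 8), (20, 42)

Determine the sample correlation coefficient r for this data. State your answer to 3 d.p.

n = 7, Σu = 162, Σv = 180, Σu² = 3814, Σv² = 5832, Σuv = 4120
nΣuv − ΣuΣv = 28840 − 29160 = -320
nΣu² − (Σu)² = 26698 − 26244 = 454; nΣv² − (Σv)² = 40824 − 32400 = 8424
r = -320 / √(454 × 8424) = -320 / 1955.6319 ≈ -0.164

-0.164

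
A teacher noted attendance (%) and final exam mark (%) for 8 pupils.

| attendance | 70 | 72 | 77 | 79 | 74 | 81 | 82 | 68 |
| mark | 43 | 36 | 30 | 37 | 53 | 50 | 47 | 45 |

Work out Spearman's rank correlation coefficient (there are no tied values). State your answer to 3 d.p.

0.214

Rank attendance: 2, 3, 5, 6, 4, 7, 8, 1
Rank mark: 4, 2, 1, 3, 8, 7, 6, 5
d = rank(attendance) − rank(mark): -2, 1, 4, 3, -4, 0, 2, -4; Σd² = 66
ρ = 1 − 6Σd² / [n(n²−1)] = 1 − 6×66 / (8×63) = 1 − 396/504 ≈ 0.214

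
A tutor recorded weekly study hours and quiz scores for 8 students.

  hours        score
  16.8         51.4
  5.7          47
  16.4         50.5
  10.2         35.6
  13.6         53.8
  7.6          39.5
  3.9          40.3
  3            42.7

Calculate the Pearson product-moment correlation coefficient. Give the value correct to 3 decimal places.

0.632

n = 8, Σx = 77.2, Σy = 360.8, Σx² = 954.66, Σy² = 16570.64, Σxy = 3639.89
nΣxy − ΣxΣy = 29119.12 − 27853.76 = 1265.36
nΣx² − (Σx)² = 7637.28 − 5959.84 = 1677.44; nΣy² − (Σy)² = 132565.12 − 130176.64 = 2388.48
r = 1265.36 / √(1677.44 × 2388.48) = 1265.36 / 2001.6323 ≈ 0.632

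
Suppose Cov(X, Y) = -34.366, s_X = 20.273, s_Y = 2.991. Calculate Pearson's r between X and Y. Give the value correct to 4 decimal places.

r = Cov(X,Y) / (s_X · s_Y) = -34.366 / (20.273 × 2.991)
  = -34.366 / 60.6365 ≈ -0.5668

-0.5668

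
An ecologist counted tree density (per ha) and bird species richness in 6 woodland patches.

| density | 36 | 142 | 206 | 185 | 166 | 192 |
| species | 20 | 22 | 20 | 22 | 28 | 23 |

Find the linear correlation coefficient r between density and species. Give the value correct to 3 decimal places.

n = 6, Σx = 927, Σy = 135, Σx² = 162541, Σy² = 3081, Σxy = 21098
nΣxy − ΣxΣy = 126588 − 125145 = 1443
nΣx² − (Σx)² = 975246 − 859329 = 115917; nΣy² − (Σy)² = 18486 − 18225 = 261
r = 1443 / √(115917 × 261) = 1443 / 5500.3943 ≈ 0.262

0.262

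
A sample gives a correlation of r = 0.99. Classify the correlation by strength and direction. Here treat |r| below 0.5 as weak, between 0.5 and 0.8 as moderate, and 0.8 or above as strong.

strong positive

r = 0.99 > 0 so the relationship is positive.
|r| = 0.99, which falls in the strong range.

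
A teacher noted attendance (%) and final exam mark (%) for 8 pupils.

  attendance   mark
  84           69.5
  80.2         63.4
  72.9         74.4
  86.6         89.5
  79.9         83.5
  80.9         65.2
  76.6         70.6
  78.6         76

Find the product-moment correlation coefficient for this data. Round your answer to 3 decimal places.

0.301

n = 8, Σx = 639.7, Σy = 592.1, Σx² = 51276.35, Σy² = 44379.07, Σxy = 47425.03
nΣxy − ΣxΣy = 379400.24 − 378766.37 = 633.87
nΣx² − (Σx)² = 410210.8 − 409216.09 = 994.71; nΣy² − (Σy)² = 355032.56 − 350582.41 = 4450.15
r = 633.87 / √(994.71 × 4450.15) = 633.87 / 2103.9507 ≈ 0.301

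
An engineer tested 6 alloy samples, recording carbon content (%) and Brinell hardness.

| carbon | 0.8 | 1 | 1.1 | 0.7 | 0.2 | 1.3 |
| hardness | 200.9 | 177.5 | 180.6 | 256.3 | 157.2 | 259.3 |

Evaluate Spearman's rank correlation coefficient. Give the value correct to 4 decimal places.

0.4857

Rank carbon: 3, 4, 5, 2, 1, 6
Rank hardness: 4, 2, 3, 5, 1, 6
d = rank(carbon) − rank(hardness): -1, 2, 2, -3, 0, 0; Σd² = 18
ρ = 1 − 6Σd² / [n(n²−1)] = 1 − 6×18 / (6×35) = 1 − 108/210 ≈ 0.4857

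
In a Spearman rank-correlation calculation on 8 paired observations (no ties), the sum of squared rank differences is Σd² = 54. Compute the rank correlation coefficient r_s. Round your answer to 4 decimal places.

ρ = 1 − 6Σd² / [n(n²−1)] = 1 − 6×54 / (8×63)
  = 1 − 324/504 = 1 − 0.64286 ≈ 0.3571

0.3571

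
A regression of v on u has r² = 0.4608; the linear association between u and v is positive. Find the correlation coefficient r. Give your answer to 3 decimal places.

0.679

|r| = √0.4608 = 0.679
The association is positive, so r = 0.679.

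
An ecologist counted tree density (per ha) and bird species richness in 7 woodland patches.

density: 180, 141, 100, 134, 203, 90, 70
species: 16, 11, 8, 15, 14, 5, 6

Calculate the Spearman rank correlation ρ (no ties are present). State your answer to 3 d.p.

0.786

Rank density: 6, 5, 3, 4, 7, 2, 1
Rank species: 7, 4, 3, 6, 5, 1, 2
d = rank(density) − rank(species): -1, 1, 0, -2, 2, 1, -1; Σd² = 12
ρ = 1 − 6Σd² / [n(n²−1)] = 1 − 6×12 / (7×48) = 1 − 72/336 ≈ 0.786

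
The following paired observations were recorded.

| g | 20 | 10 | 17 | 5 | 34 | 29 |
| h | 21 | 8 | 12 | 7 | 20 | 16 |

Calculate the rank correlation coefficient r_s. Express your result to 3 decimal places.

0.829

Rank g: 4, 2, 3, 1, 6, 5
Rank h: 6, 2, 3, 1, 5, 4
d = rank(g) − rank(h): -2, 0, 0, 0, 1, 1; Σd² = 6
ρ = 1 − 6Σd² / [n(n²−1)] = 1 − 6×6 / (6×35) = 1 − 36/210 ≈ 0.829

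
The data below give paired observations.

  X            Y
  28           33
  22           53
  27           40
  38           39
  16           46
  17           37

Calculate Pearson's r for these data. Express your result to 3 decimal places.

-0.344

n = 6, ΣX = 148, ΣY = 248, ΣX² = 3986, ΣY² = 10504, ΣXY = 6017
nΣXY − ΣXΣY = 36102 − 36704 = -602
nΣX² − (ΣX)² = 23916 − 21904 = 2012; nΣY² − (ΣY)² = 63024 − 61504 = 1520
r = -602 / √(2012 × 1520) = -602 / 1748.7824 ≈ -0.344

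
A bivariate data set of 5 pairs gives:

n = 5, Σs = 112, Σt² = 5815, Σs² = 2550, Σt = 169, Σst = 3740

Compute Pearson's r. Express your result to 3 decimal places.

-0.701

r = (nΣst − ΣsΣt) / √[(nΣs² − (Σs)²)(nΣt² − (Σt)²)]
Numerator: 5×3740 − 112×169 = -228
Denominator: √[(12750 − 12544)(29075 − 28561)] = √[206 × 514] = 325.3982
r = -228 / 325.3982 ≈ -0.701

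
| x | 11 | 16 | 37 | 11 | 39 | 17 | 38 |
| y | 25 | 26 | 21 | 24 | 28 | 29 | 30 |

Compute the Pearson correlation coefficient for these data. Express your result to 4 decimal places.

n = 7, Σx = 169, Σy = 183, Σx² = 5121, Σy² = 4843, Σxy = 4457
nΣxy − ΣxΣy = 31199 − 30927 = 272
nΣx² − (Σx)² = 35847 − 28561 = 7286; nΣy² − (Σy)² = 33901 − 33489 = 412
r = 272 / √(7286 × 412) = 272 / 1732.5796 ≈ 0.1570

0.1570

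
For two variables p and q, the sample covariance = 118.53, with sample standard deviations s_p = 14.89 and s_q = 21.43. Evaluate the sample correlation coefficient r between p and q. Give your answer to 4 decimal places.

0.3715

r = Cov(p,q) / (s_p · s_q) = 118.53 / (14.89 × 21.43)
  = 118.53 / 319.0927 ≈ 0.3715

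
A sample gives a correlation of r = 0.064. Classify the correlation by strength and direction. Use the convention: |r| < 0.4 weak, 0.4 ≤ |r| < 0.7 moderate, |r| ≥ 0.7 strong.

r = 0.064 > 0 so the relationship is positive.
|r| = 0.064, which falls in the weak range.

weak positive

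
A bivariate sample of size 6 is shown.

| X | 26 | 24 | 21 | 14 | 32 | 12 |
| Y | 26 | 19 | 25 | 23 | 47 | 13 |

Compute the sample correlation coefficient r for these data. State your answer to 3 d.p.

0.803

n = 6, ΣX = 129, ΣY = 153, ΣX² = 3057, ΣY² = 4569, ΣXY = 3639
nΣXY − ΣXΣY = 21834 − 19737 = 2097
nΣX² − (ΣX)² = 18342 − 16641 = 1701; nΣY² − (ΣY)² = 27414 − 23409 = 4005
r = 2097 / √(1701 × 4005) = 2097 / 2610.0776 ≈ 0.803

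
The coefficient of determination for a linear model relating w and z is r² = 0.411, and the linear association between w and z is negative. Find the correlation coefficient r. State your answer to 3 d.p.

|r| = √0.411 = 0.641
The association is negative, so r = −0.641.

-0.641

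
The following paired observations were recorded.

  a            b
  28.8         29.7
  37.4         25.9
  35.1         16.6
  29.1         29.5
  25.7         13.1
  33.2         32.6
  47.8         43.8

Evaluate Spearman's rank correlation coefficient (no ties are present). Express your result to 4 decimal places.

Rank a: 2, 6, 5, 3, 1, 4, 7
Rank b: 5, 3, 2, 4, 1, 6, 7
d = rank(a) − rank(b): -3, 3, 3, -1, 0, -2, 0; Σd² = 32
ρ = 1 − 6Σd² / [n(n²−1)] = 1 − 6×32 / (7×48) = 1 − 192/336 ≈ 0.4286

0.4286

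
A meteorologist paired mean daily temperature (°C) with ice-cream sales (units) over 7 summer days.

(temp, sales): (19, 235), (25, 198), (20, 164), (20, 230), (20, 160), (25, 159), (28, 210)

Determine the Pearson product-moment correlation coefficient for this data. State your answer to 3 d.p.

n = 7, Σx = 157, Σy = 1356, Σx² = 3595, Σy² = 269206, Σxy = 30350
nΣxy − ΣxΣy = 212450 − 212892 = -442
nΣx² − (Σx)² = 25165 − 24649 = 516; nΣy² − (Σy)² = 1884442 − 1838736 = 45706
r = -442 / √(516 × 45706) = -442 / 4856.3665 ≈ -0.091

-0.091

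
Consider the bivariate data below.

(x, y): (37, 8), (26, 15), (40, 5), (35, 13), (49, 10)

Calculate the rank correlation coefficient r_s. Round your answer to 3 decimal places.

Rank x: 3, 1, 4, 2, 5
Rank y: 2, 5, 1, 4, 3
d = rank(x) − rank(y): 1, -4, 3, -2, 2; Σd² = 34
ρ = 1 − 6Σd² / [n(n²−1)] = 1 − 6×34 / (5×24) = 1 − 204/120 ≈ -0.700

-0.700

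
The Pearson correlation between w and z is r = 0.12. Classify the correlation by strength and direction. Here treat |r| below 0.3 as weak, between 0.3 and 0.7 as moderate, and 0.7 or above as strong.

weak positive

r = 0.12 > 0 so the relationship is positive.
|r| = 0.12, which falls in the weak range.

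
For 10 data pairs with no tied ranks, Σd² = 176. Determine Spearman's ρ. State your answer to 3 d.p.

-0.067

ρ = 1 − 6Σd² / [n(n²−1)] = 1 − 6×176 / (10×99)
  = 1 − 1056/990 = 1 − 1.0667 ≈ -0.067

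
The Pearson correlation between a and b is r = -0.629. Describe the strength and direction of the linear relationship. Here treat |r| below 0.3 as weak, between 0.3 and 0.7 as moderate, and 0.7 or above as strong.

r = -0.629 < 0 so the relationship is negative.
|r| = 0.629, which falls in the moderate range.

moderate negative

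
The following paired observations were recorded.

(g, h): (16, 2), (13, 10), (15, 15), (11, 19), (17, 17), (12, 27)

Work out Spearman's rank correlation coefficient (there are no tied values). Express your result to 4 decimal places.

-0.5429

Rank g: 5, 3, 4, 1, 6, 2
Rank h: 1, 2, 3, 5, 4, 6
d = rank(g) − rank(h): 4, 1, 1, -4, 2, -4; Σd² = 54
ρ = 1 − 6Σd² / [n(n²−1)] = 1 − 6×54 / (6×35) = 1 − 324/210 ≈ -0.5429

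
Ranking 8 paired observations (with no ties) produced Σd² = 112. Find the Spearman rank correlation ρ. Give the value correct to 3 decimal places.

ρ = 1 − 6Σd² / [n(n²−1)] = 1 − 6×112 / (8×63)
  = 1 − 672/504 = 1 − 1.3333 ≈ -0.333

-0.333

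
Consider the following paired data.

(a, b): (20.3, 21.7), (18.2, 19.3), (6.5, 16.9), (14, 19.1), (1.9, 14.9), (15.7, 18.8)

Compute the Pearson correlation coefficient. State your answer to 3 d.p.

n = 6, Σa = 76.6, Σb = 110.7, Σa² = 1231.68, Σb² = 2069.25, Σab = 1492.49
nΣab − ΣaΣb = 8954.94 − 8479.62 = 475.32
nΣa² − (Σa)² = 7390.08 − 5867.56 = 1522.52; nΣb² − (Σb)² = 12415.5 − 12254.49 = 161.01
r = 475.32 / √(1522.52 × 161.01) = 475.32 / 495.1171 ≈ 0.960

0.960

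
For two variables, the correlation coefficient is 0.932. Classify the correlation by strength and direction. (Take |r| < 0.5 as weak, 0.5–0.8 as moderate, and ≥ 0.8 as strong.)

strong positive

r = 0.932 > 0 so the relationship is positive.
|r| = 0.932, which falls in the strong range.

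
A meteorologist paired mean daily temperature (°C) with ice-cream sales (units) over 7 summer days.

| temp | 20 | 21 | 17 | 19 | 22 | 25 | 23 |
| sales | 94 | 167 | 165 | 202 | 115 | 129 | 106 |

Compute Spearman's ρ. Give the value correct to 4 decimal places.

-0.3929

Rank temp: 3, 4, 1, 2, 5, 7, 6
Rank sales: 1, 6, 5, 7, 3, 4, 2
d = rank(temp) − rank(sales): 2, -2, -4, -5, 2, 3, 4; Σd² = 78
ρ = 1 − 6Σd² / [n(n²−1)] = 1 − 6×78 / (7×48) = 1 − 468/336 ≈ -0.3929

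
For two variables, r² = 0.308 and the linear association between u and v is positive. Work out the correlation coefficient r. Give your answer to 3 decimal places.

0.555

|r| = √0.308 = 0.555
The association is positive, so r = 0.555.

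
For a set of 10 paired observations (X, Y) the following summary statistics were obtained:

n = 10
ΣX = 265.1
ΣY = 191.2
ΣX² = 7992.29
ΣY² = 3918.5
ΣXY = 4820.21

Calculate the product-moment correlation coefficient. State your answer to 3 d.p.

r = (nΣXY − ΣXΣY) / √[(nΣX² − (ΣX)²)(nΣY² − (ΣY)²)]
Numerator: 10×4820.21 − 265.1×191.2 = -2485.02
Denominator: √[(79922.9 − 70278.01)(39185 − 36557.44)] = √[9644.89 × 2627.56] = 5034.1362
r = -2485.02 / 5034.1362 ≈ -0.494

-0.494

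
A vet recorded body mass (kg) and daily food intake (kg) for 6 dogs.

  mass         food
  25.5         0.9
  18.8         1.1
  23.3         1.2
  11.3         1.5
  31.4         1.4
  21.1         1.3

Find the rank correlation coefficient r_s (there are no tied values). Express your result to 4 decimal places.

-0.2571

Rank mass: 5, 2, 4, 1, 6, 3
Rank food: 1, 2, 3, 6, 5, 4
d = rank(mass) − rank(food): 4, 0, 1, -5, 1, -1; Σd² = 44
ρ = 1 − 6Σd² / [n(n²−1)] = 1 − 6×44 / (6×35) = 1 − 264/210 ≈ -0.2571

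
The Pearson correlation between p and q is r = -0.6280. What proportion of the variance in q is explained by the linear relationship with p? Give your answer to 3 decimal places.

r² = (-0.6280)² = 0.394

0.394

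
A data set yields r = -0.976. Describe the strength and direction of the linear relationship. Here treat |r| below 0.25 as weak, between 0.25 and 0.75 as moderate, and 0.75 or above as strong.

strong negative

r = -0.976 < 0 so the relationship is negative.
|r| = 0.976, which falls in the strong range.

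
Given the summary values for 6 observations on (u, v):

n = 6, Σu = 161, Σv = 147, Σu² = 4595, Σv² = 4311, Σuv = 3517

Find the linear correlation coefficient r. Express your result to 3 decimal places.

-0.968

r = (nΣuv − ΣuΣv) / √[(nΣu² − (Σu)²)(nΣv² − (Σv)²)]
Numerator: 6×3517 − 161×147 = -2565
Denominator: √[(27570 − 25921)(25866 − 21609)] = √[1649 × 4257] = 2649.4892
r = -2565 / 2649.4892 ≈ -0.968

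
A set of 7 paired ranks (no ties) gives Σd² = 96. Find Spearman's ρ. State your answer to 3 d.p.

-0.714

ρ = 1 − 6Σd² / [n(n²−1)] = 1 − 6×96 / (7×48)
  = 1 − 576/336 = 1 − 1.7143 ≈ -0.714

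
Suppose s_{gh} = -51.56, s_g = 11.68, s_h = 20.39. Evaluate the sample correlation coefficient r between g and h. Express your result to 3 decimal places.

-0.216

r = Cov(g,h) / (s_g · s_h) = -51.56 / (11.68 × 20.39)
  = -51.56 / 238.1552 ≈ -0.216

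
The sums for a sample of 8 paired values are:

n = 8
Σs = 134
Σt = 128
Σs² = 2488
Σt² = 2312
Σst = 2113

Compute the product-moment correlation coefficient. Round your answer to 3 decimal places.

-0.122

r = (nΣst − ΣsΣt) / √[(nΣs² − (Σs)²)(nΣt² − (Σt)²)]
Numerator: 8×2113 − 134×128 = -248
Denominator: √[(19904 − 17956)(18496 − 16384)] = √[1948 × 2112] = 2028.3432
r = -248 / 2028.3432 ≈ -0.122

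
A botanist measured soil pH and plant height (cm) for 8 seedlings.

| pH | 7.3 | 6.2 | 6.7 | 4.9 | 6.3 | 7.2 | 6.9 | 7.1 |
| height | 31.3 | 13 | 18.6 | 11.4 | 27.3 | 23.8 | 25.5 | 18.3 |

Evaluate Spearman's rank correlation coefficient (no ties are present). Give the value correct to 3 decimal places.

Rank pH: 8, 2, 4, 1, 3, 7, 5, 6
Rank height: 8, 2, 4, 1, 7, 5, 6, 3
d = rank(pH) − rank(height): 0, 0, 0, 0, -4, 2, -1, 3; Σd² = 30
ρ = 1 − 6Σd² / [n(n²−1)] = 1 − 6×30 / (8×63) = 1 − 180/504 ≈ 0.643

0.643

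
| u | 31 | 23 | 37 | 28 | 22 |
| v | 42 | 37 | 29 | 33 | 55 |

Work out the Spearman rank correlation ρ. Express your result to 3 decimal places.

Rank u: 4, 2, 5, 3, 1
Rank v: 4, 3, 1, 2, 5
d = rank(u) − rank(v): 0, -1, 4, 1, -4; Σd² = 34
ρ = 1 − 6Σd² / [n(n²−1)] = 1 − 6×34 / (5×24) = 1 − 204/120 ≈ -0.700

-0.700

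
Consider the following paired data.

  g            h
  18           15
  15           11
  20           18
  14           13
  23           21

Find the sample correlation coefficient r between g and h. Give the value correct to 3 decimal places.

0.959

n = 5, Σg = 90, Σh = 78, Σg² = 1674, Σh² = 1280, Σgh = 1460
nΣgh − ΣgΣh = 7300 − 7020 = 280
nΣg² − (Σg)² = 8370 − 8100 = 270; nΣh² − (Σh)² = 6400 − 6084 = 316
r = 280 / √(270 × 316) = 280 / 292.0959 ≈ 0.959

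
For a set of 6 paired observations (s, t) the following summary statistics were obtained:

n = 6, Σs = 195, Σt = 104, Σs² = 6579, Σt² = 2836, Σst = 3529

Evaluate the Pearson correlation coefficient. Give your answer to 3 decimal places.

0.298

r = (nΣst − ΣsΣt) / √[(nΣs² − (Σs)²)(nΣt² − (Σt)²)]
Numerator: 6×3529 − 195×104 = 894
Denominator: √[(39474 − 38025)(17016 − 10816)] = √[1449 × 6200] = 2997.2988
r = 894 / 2997.2988 ≈ 0.298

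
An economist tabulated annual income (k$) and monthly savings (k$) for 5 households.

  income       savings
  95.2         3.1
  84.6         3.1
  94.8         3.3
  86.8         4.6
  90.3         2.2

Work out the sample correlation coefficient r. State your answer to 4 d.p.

n = 5, Σx = 451.7, Σy = 16.3, Σx² = 40895.57, Σy² = 56.11, Σxy = 1468.16
nΣxy − ΣxΣy = 7340.8 − 7362.71 = -21.91
nΣx² − (Σx)² = 204477.85 − 204032.89 = 444.96; nΣy² − (Σy)² = 280.55 − 265.69 = 14.86
r = -21.91 / √(444.96 × 14.86) = -21.91 / 81.3149 ≈ -0.2694

-0.2694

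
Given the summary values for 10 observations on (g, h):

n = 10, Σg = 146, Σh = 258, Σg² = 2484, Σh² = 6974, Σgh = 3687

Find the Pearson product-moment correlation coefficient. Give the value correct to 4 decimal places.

-0.2385

r = (nΣgh − ΣgΣh) / √[(nΣg² − (Σg)²)(nΣh² − (Σh)²)]
Numerator: 10×3687 − 146×258 = -798
Denominator: √[(24840 − 21316)(69740 − 66564)] = √[3524 × 3176] = 3345.4781
r = -798 / 3345.4781 ≈ -0.2385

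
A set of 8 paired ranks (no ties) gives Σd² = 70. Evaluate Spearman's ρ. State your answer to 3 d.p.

ρ = 1 − 6Σd² / [n(n²−1)] = 1 − 6×70 / (8×63)
  = 1 − 420/504 = 1 − 0.8333 ≈ 0.167

0.167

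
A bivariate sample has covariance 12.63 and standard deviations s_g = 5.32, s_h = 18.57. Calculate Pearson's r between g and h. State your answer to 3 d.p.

r = Cov(g,h) / (s_g · s_h) = 12.63 / (5.32 × 18.57)
  = 12.63 / 98.7924 ≈ 0.128

0.128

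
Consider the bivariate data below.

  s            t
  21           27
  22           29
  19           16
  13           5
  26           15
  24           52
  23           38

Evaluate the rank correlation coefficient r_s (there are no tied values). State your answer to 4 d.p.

0.4643

Rank s: 3, 4, 2, 1, 7, 6, 5
Rank t: 4, 5, 3, 1, 2, 7, 6
d = rank(s) − rank(t): -1, -1, -1, 0, 5, -1, -1; Σd² = 30
ρ = 1 − 6Σd² / [n(n²−1)] = 1 − 6×30 / (7×48) = 1 − 180/336 ≈ 0.4643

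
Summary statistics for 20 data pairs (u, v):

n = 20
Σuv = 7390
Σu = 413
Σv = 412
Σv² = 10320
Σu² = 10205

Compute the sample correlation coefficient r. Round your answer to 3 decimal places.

r = (nΣuv − ΣuΣv) / √[(nΣu² − (Σu)²)(nΣv² − (Σv)²)]
Numerator: 20×7390 − 413×412 = -22356
Denominator: √[(204100 − 170569)(206400 − 169744)] = √[33531 × 36656] = 35058.6984
r = -22356 / 35058.6984 ≈ -0.638

-0.638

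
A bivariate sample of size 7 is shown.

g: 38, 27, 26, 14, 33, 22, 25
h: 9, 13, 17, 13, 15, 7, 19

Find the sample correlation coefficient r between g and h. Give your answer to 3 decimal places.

n = 7, Σg = 185, Σh = 93, Σg² = 5243, Σh² = 1343, Σgh = 2441
nΣgh − ΣgΣh = 17087 − 17205 = -118
nΣg² − (Σg)² = 36701 − 34225 = 2476; nΣh² − (Σh)² = 9401 − 8649 = 752
r = -118 / √(2476 × 752) = -118 / 1364.5336 ≈ -0.086

-0.086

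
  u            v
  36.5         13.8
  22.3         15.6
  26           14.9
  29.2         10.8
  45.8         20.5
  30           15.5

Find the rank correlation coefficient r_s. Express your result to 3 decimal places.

0.143

Rank u: 5, 1, 2, 3, 6, 4
Rank v: 2, 5, 3, 1, 6, 4
d = rank(u) − rank(v): 3, -4, -1, 2, 0, 0; Σd² = 30
ρ = 1 − 6Σd² / [n(n²−1)] = 1 − 6×30 / (6×35) = 1 − 180/210 ≈ 0.143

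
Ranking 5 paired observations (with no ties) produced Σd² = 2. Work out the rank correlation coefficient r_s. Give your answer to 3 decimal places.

ρ = 1 − 6Σd² / [n(n²−1)] = 1 − 6×2 / (5×24)
  = 1 − 12/120 = 1 − 0.1000 ≈ 0.900

0.900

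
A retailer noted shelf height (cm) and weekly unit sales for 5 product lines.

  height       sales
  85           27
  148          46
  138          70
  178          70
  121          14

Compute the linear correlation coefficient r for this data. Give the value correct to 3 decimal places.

0.723

n = 5, Σx = 670, Σy = 227, Σx² = 94498, Σy² = 12841, Σxy = 32917
nΣxy − ΣxΣy = 164585 − 152090 = 12495
nΣx² − (Σx)² = 472490 − 448900 = 23590; nΣy² − (Σy)² = 64205 − 51529 = 12676
r = 12495 / √(23590 × 12676) = 12495 / 17292.3925 ≈ 0.723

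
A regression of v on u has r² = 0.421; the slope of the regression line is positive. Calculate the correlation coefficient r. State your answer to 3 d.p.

|r| = √0.421 = 0.649
The association is positive, so r = 0.649.

0.649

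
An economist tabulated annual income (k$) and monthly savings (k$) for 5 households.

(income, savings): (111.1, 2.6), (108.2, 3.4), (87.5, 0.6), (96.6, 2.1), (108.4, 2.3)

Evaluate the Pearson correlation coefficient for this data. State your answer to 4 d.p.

n = 5, Σx = 511.8, Σy = 11, Σx² = 52788.82, Σy² = 28.38, Σxy = 1161.42
nΣxy − ΣxΣy = 5807.1 − 5629.8 = 177.3
nΣx² − (Σx)² = 263944.1 − 261939.24 = 2004.86; nΣy² − (Σy)² = 141.9 − 121 = 20.9
r = 177.3 / √(2004.86 × 20.9) = 177.3 / 204.6987 ≈ 0.8662

0.8662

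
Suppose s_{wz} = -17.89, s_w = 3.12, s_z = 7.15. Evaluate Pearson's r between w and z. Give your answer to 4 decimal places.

-0.8020

r = Cov(w,z) / (s_w · s_z) = -17.89 / (3.12 × 7.15)
  = -17.89 / 22.3080 ≈ -0.8020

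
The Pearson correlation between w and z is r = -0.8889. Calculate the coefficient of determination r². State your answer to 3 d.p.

0.790

r² = (-0.8889)² = 0.790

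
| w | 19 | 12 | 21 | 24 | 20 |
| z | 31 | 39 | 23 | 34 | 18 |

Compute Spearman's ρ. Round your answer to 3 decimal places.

Rank w: 2, 1, 4, 5, 3
Rank z: 3, 5, 2, 4, 1
d = rank(w) − rank(z): -1, -4, 2, 1, 2; Σd² = 26
ρ = 1 − 6Σd² / [n(n²−1)] = 1 − 6×26 / (5×24) = 1 − 156/120 ≈ -0.300

-0.300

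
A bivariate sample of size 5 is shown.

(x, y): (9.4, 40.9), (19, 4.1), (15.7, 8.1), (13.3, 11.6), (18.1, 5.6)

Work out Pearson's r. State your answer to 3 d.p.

n = 5, Σx = 75.5, Σy = 70.3, Σx² = 1200.35, Σy² = 1921.15, Σxy = 845.17
nΣxy − ΣxΣy = 4225.85 − 5307.65 = -1081.8
nΣx² − (Σx)² = 6001.75 − 5700.25 = 301.5; nΣy² − (Σy)² = 9605.75 − 4942.09 = 4663.66
r = -1081.8 / √(301.5 × 4663.66) = -1081.8 / 1185.7881 ≈ -0.912

-0.912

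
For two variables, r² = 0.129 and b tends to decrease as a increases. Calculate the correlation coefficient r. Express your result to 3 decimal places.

-0.359

|r| = √0.129 = 0.359
The association is negative, so r = −0.359.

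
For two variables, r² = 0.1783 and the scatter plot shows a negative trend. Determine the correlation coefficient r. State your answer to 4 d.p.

|r| = √0.1783 = 0.4223
The association is negative, so r = −0.4223.

-0.4223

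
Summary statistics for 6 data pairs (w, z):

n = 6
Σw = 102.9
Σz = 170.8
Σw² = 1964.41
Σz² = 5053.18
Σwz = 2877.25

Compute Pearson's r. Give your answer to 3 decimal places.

r = (nΣwz − ΣwΣz) / √[(nΣw² − (Σw)²)(nΣz² − (Σz)²)]
Numerator: 6×2877.25 − 102.9×170.8 = -311.82
Denominator: √[(11786.46 − 10588.41)(30319.08 − 29172.64)] = √[1198.05 × 1146.44] = 1171.9609
r = -311.82 / 1171.9609 ≈ -0.266

-0.266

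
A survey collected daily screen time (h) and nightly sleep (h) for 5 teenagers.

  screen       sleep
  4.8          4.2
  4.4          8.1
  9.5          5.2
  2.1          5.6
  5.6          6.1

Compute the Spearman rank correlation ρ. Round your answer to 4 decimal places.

-0.3000

Rank screen: 3, 2, 5, 1, 4
Rank sleep: 1, 5, 2, 3, 4
d = rank(screen) − rank(sleep): 2, -3, 3, -2, 0; Σd² = 26
ρ = 1 − 6Σd² / [n(n²−1)] = 1 − 6×26 / (5×24) = 1 − 156/120 ≈ -0.3000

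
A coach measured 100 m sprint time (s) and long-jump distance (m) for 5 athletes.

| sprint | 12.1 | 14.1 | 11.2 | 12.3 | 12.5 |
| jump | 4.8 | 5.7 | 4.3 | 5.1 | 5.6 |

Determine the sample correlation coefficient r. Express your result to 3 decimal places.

n = 5, Σx = 62.2, Σy = 25.5, Σx² = 778.2, Σy² = 131.39, Σxy = 319.34
nΣxy − ΣxΣy = 1596.7 − 1586.1 = 10.6
nΣx² − (Σx)² = 3891 − 3868.84 = 22.16; nΣy² − (Σy)² = 656.95 − 650.25 = 6.7
r = 10.6 / √(22.16 × 6.7) = 10.6 / 12.1849 ≈ 0.870

0.870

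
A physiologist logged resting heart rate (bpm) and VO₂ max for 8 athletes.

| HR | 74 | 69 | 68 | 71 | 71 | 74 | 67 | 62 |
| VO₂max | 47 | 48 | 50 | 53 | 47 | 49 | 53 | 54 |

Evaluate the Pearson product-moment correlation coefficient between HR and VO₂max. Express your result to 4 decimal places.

n = 8, Σx = 556, Σy = 401, Σx² = 38752, Σy² = 20157, Σxy = 27815
nΣxy − ΣxΣy = 222520 − 222956 = -436
nΣx² − (Σx)² = 310016 − 309136 = 880; nΣy² − (Σy)² = 161256 − 160801 = 455
r = -436 / √(880 × 455) = -436 / 632.7717 ≈ -0.6890

-0.6890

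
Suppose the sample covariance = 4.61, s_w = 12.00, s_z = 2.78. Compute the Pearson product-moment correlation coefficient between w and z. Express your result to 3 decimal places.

0.138

r = Cov(w,z) / (s_w · s_z) = 4.61 / (12.00 × 2.78)
  = 4.61 / 33.3600 ≈ 0.138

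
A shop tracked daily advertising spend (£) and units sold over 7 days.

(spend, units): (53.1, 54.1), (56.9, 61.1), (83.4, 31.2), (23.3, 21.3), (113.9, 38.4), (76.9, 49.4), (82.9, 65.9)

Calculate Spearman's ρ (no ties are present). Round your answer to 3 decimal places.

Rank spend: 2, 3, 6, 1, 7, 4, 5
Rank units: 5, 6, 2, 1, 3, 4, 7
d = rank(spend) − rank(units): -3, -3, 4, 0, 4, 0, -2; Σd² = 54
ρ = 1 − 6Σd² / [n(n²−1)] = 1 − 6×54 / (7×48) = 1 − 324/336 ≈ 0.036

0.036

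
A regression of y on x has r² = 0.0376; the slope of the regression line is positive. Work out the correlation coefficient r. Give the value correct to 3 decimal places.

|r| = √0.0376 = 0.194
The association is positive, so r = 0.194.

0.194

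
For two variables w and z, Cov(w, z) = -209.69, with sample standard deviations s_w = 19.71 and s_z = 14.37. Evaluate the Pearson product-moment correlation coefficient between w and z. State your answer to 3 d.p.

r = Cov(w,z) / (s_w · s_z) = -209.69 / (19.71 × 14.37)
  = -209.69 / 283.2327 ≈ -0.740

-0.740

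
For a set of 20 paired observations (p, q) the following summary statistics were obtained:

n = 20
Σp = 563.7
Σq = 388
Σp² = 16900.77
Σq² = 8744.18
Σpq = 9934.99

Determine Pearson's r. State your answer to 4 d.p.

-0.9014

r = (nΣpq − ΣpΣq) / √[(nΣp² − (Σp)²)(nΣq² − (Σq)²)]
Numerator: 20×9934.99 − 563.7×388 = -20015.8
Denominator: √[(338015.4 − 317757.69)(174883.6 − 150544)] = √[20257.71 × 24339.6] = 22205.0570
r = -20015.8 / 22205.0570 ≈ -0.9014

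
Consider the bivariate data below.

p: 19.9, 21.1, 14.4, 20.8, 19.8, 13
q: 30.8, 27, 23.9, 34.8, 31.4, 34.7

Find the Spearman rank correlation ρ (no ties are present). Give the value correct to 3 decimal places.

Rank p: 4, 6, 2, 5, 3, 1
Rank q: 3, 2, 1, 6, 4, 5
d = rank(p) − rank(q): 1, 4, 1, -1, -1, -4; Σd² = 36
ρ = 1 − 6Σd² / [n(n²−1)] = 1 − 6×36 / (6×35) = 1 − 216/210 ≈ -0.029

-0.029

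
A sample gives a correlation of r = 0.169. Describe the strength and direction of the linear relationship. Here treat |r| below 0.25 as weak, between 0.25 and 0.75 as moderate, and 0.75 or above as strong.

r = 0.169 > 0 so the relationship is positive.
|r| = 0.169, which falls in the weak range.

weak positive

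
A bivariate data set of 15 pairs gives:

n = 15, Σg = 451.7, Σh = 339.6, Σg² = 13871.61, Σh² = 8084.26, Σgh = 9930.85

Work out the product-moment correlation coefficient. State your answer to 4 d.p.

r = (nΣgh − ΣgΣh) / √[(nΣg² − (Σg)²)(nΣh² − (Σh)²)]
Numerator: 15×9930.85 − 451.7×339.6 = -4434.57
Denominator: √[(208074.15 − 204032.89)(121263.9 − 115328.16)] = √[4041.26 × 5935.74] = 4897.7412
r = -4434.57 / 4897.7412 ≈ -0.9054

-0.9054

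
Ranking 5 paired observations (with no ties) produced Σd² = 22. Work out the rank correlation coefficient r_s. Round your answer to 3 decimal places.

-0.100

ρ = 1 − 6Σd² / [n(n²−1)] = 1 − 6×22 / (5×24)
  = 1 − 132/120 = 1 − 1.1000 ≈ -0.100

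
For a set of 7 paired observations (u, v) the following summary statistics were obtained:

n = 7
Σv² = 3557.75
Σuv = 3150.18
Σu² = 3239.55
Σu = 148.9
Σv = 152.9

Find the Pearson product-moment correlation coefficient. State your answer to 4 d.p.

-0.8146

r = (nΣuv − ΣuΣv) / √[(nΣu² − (Σu)²)(nΣv² − (Σv)²)]
Numerator: 7×3150.18 − 148.9×152.9 = -715.55
Denominator: √[(22676.85 − 22171.21)(24904.25 − 23378.41)] = √[505.64 × 1525.84] = 878.3654
r = -715.55 / 878.3654 ≈ -0.8146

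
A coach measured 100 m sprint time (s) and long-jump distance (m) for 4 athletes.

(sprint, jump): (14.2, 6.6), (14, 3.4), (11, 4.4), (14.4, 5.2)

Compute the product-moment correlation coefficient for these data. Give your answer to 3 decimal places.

n = 4, Σx = 53.6, Σy = 19.6, Σx² = 726, Σy² = 101.52, Σxy = 264.6
nΣxy − ΣxΣy = 1058.4 − 1050.56 = 7.84
nΣx² − (Σx)² = 2904 − 2872.96 = 31.04; nΣy² − (Σy)² = 406.08 − 384.16 = 21.92
r = 7.84 / √(31.04 × 21.92) = 7.84 / 26.0844 ≈ 0.301

0.301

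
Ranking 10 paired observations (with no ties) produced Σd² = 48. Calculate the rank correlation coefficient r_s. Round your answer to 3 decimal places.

ρ = 1 − 6Σd² / [n(n²−1)] = 1 − 6×48 / (10×99)
  = 1 − 288/990 = 1 − 0.2909 ≈ 0.709

0.709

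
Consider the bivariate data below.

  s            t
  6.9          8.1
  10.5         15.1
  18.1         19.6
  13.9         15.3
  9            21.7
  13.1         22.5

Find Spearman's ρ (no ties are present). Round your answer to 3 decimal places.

0.371

Rank s: 1, 3, 6, 5, 2, 4
Rank t: 1, 2, 4, 3, 5, 6
d = rank(s) − rank(t): 0, 1, 2, 2, -3, -2; Σd² = 22
ρ = 1 − 6Σd² / [n(n²−1)] = 1 − 6×22 / (6×35) = 1 − 132/210 ≈ 0.371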